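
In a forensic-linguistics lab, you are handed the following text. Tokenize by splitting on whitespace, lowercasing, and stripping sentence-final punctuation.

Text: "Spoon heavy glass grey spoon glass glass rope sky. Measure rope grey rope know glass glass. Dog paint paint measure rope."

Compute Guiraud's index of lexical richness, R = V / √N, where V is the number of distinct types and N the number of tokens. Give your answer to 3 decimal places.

N = 21, V = 10.
√N = 4.582576
R = 10 / 4.582576 = 2.182

2.182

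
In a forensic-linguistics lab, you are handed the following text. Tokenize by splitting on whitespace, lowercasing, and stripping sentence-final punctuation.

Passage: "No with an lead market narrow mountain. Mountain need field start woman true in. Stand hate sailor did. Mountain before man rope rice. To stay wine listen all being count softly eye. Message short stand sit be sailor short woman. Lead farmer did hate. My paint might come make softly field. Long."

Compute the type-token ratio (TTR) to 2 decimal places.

0.79

N = 52 tokens, V = 41 types.
TTR = V / N = 41 / 52 = 0.79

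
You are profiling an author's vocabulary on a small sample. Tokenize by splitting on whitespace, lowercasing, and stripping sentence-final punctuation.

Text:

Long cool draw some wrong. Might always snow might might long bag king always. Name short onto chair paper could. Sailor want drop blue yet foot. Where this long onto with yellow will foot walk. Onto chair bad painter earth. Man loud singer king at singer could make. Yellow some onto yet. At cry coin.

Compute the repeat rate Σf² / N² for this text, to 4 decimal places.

0.0327

Frequencies: onto:4, long:3, might:3, some:2, always:2, king:2, chair:2, could:2, yet:2, foot:2, yellow:2, singer:2, at:2, cool:1, draw:1, wrong:1, snow:1, bag:1, name:1, short:1, … (18 more, each freq 1)
Σf² = 99; N² = 3025
Repeat rate = 99 / 3025 = 0.0327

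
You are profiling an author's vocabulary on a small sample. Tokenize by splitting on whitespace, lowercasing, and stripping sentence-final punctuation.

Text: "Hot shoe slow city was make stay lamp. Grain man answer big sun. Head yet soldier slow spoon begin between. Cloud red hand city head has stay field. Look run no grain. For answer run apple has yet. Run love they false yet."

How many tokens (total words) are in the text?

Tokens: hot, shoe, slow, city, was, make, stay, lamp, grain, man, answer, big, sun, head, yet, soldier, slow, spoon, begin, between, cloud, red, hand, city, head, has, stay, field, look, run, no, grain, for, answer, run, apple, has, yet, run, love, they, false, yet
N = 43

43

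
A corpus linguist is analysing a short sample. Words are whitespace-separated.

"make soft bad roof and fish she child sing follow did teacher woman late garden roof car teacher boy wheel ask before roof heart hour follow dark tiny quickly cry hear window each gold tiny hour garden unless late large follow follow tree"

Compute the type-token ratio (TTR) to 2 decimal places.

N = 43 tokens, V = 33 types.
TTR = V / N = 33 / 43 = 0.77

0.77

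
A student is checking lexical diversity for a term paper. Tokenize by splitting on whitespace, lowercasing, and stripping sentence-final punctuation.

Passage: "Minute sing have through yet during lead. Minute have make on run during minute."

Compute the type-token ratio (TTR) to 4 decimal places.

0.7143

N = 14 tokens, V = 10 types.
TTR = V / N = 10 / 14 = 0.7143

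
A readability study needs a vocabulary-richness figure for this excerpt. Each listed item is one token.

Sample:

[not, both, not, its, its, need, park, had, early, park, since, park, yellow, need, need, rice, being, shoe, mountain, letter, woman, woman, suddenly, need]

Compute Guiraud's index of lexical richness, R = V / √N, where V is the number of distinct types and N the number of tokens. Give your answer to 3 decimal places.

N = 24, V = 16.
√N = 4.898979
R = 16 / 4.898979 = 3.266

3.266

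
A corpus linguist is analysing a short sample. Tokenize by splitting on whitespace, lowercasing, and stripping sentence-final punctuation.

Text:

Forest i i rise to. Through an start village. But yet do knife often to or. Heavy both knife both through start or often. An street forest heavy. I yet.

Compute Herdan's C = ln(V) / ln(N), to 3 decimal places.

0.833

N = 30, V = 17.
ln(V) = 2.833213, ln(N) = 3.401197
C = 2.833213 / 3.401197 = 0.833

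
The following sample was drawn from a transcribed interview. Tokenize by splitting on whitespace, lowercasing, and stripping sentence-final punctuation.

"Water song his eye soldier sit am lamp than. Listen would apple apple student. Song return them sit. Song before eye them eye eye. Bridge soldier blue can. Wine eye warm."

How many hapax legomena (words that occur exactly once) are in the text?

Frequencies: eye:5, song:3, soldier:2, sit:2, apple:2, them:2, water:1, his:1, am:1, lamp:1, than:1, listen:1, would:1, student:1, return:1, before:1, bridge:1, blue:1, can:1, wine:1, … (1 more, each freq 1)
Hapax (freq=1): am, before, blue, bridge, can, his, lamp, listen, return, student, than, warm, water, wine, would

15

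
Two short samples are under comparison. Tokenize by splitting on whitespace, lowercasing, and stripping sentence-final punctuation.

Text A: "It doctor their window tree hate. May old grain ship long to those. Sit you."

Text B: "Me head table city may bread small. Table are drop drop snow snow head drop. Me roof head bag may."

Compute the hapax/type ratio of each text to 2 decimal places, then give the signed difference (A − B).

A: hapax=15, V=15, ratio=1.00
B: hapax=6, V=12, ratio=0.50
Difference = 1.00 − 0.50 = 0.50

0.50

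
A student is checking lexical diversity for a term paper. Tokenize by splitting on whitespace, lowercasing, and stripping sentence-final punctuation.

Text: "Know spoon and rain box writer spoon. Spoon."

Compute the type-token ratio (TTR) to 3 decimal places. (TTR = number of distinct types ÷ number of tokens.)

N = 8 tokens, V = 6 types.
TTR = V / N = 6 / 8 = 0.750

0.750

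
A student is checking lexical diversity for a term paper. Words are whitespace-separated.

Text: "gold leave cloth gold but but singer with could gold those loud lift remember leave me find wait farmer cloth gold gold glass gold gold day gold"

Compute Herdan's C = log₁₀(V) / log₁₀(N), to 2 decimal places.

0.86

N = 27, V = 17.
log₁₀(V) = 1.230449, log₁₀(N) = 1.431364
C = 1.230449 / 1.431364 = 0.86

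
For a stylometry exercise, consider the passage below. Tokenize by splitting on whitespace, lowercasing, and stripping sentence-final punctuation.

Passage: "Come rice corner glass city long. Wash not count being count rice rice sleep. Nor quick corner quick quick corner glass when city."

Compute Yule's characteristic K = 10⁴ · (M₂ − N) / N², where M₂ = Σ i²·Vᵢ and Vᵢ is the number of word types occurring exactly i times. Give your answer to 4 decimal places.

453.6862

Frequencies: rice:3, corner:3, quick:3, glass:2, city:2, count:2, come:1, long:1, wash:1, not:1, being:1, sleep:1, nor:1, when:1
N = 23. Frequency spectrum: V_1=8, V_2=3, V_3=3
M₂ = 1²·8 + 2²·3 + 3²·3 = 47
K = 10000 × (47 − 23) / 23² = 453.6862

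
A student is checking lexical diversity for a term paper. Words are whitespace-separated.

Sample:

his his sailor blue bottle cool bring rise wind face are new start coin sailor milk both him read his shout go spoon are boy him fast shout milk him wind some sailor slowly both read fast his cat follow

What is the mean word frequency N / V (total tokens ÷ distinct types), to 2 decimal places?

N = 40 tokens, V = 26 types.
Mean frequency = N / V = 40 / 26 = 1.54

1.54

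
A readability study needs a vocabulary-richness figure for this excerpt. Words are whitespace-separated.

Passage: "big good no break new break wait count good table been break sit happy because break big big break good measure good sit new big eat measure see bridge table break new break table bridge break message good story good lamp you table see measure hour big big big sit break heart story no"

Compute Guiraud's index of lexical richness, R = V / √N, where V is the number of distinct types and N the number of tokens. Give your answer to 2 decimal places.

N = 54, V = 22.
√N = 7.348469
R = 22 / 7.348469 = 2.99

2.99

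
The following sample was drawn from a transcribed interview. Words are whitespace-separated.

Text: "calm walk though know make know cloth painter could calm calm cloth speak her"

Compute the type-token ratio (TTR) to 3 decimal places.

N = 14 tokens, V = 10 types.
TTR = V / N = 10 / 14 = 0.714

0.714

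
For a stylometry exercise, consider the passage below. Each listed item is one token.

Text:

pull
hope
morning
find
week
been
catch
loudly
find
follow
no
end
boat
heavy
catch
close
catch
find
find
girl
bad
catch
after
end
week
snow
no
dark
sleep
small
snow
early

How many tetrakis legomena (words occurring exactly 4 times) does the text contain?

2

Frequencies: find:4, catch:4, week:2, no:2, end:2, snow:2, pull:1, hope:1, morning:1, been:1, loudly:1, follow:1, boat:1, heavy:1, close:1, girl:1, bad:1, after:1, dark:1, sleep:1, … (2 more, each freq 1)
Words with frequency 4: catch, find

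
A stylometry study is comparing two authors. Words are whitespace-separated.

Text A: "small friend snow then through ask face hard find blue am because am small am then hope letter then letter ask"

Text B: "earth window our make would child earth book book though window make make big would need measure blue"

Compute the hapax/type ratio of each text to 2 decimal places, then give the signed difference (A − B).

0.06

A: hapax=9, V=14, ratio=0.64
B: hapax=7, V=12, ratio=0.58
Difference = 0.64 − 0.58 = 0.06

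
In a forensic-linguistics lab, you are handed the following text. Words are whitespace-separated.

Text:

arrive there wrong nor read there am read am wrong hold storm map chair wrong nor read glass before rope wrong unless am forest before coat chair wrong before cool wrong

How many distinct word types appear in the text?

Distinct types: {am, arrive, before, chair, coat, cool, forest, glass, hold, map, nor, read, rope, storm, there, unless, wrong}
V = 17

17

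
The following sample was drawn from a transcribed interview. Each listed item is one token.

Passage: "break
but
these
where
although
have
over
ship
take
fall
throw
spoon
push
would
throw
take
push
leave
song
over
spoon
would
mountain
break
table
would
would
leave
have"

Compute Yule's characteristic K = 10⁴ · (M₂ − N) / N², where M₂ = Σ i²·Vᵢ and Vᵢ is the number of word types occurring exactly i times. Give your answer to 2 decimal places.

Frequencies: would:4, break:2, have:2, over:2, take:2, throw:2, spoon:2, push:2, leave:2, but:1, these:1, where:1, although:1, ship:1, fall:1, song:1, mountain:1, table:1
N = 29. Frequency spectrum: V_1=9, V_2=8, V_4=1
M₂ = 1²·9 + 2²·8 + 4²·1 = 57
K = 10000 × (57 − 29) / 29² = 332.94

332.94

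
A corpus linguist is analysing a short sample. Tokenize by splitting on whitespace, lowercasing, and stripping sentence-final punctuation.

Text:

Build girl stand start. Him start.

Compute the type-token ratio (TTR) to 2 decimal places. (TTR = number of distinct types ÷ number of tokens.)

N = 6 tokens, V = 5 types.
TTR = V / N = 5 / 6 = 0.83

0.83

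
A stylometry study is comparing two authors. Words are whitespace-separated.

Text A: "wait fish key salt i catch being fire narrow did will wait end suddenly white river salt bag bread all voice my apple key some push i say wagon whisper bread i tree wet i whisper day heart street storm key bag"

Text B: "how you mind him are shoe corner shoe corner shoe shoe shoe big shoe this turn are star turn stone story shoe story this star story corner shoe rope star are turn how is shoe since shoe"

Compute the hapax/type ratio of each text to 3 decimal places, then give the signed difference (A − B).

A: hapax=25, V=32, ratio=0.781
B: hapax=8, V=16, ratio=0.500
Difference = 0.781 − 0.500 = 0.281

0.281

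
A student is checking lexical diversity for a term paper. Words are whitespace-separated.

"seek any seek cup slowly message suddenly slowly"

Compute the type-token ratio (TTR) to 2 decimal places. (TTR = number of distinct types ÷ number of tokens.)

N = 8 tokens, V = 6 types.
TTR = V / N = 6 / 8 = 0.75

0.75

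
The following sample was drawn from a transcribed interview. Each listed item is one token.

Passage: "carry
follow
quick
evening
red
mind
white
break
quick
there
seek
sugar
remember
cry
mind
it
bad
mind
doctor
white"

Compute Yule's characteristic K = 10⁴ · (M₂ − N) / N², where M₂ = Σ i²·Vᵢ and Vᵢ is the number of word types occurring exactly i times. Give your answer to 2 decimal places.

250.00

Frequencies: mind:3, quick:2, white:2, carry:1, follow:1, evening:1, red:1, break:1, there:1, seek:1, sugar:1, remember:1, cry:1, it:1, bad:1, doctor:1
N = 20. Frequency spectrum: V_1=13, V_2=2, V_3=1
M₂ = 1²·13 + 2²·2 + 3²·1 = 30
K = 10000 × (30 − 20) / 20² = 250.00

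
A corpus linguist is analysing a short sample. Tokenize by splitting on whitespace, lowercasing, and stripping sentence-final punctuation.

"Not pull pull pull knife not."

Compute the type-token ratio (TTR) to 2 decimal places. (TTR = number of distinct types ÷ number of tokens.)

0.50

N = 6 tokens, V = 3 types.
TTR = V / N = 3 / 6 = 0.50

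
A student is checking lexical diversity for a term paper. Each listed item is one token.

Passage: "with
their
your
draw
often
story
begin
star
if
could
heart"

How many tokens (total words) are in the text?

11

Tokens: with, their, your, draw, often, story, begin, star, if, could, heart
N = 11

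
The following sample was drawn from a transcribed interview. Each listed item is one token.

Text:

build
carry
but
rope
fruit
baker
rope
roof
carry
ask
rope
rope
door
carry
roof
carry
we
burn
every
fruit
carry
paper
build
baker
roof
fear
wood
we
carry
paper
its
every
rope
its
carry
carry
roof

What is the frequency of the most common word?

8

Frequencies: carry:8, rope:5, roof:4, build:2, fruit:2, baker:2, we:2, every:2, paper:2, its:2, but:1, ask:1, door:1, burn:1, fear:1, wood:1
Most common: 'carry' with frequency 8.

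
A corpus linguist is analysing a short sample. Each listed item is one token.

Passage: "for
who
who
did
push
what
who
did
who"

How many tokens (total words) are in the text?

Tokens: for, who, who, did, push, what, who, did, who
N = 9

9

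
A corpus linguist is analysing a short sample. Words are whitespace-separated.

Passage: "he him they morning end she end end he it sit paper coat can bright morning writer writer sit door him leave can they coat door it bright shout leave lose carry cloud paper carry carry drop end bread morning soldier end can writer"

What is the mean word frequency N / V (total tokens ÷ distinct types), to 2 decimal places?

2.00

N = 44 tokens, V = 22 types.
Mean frequency = N / V = 44 / 22 = 2.00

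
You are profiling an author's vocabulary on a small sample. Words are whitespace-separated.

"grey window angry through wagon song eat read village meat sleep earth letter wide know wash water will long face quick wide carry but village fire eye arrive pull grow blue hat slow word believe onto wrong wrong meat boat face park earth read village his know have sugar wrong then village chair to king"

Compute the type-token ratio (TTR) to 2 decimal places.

N = 55 tokens, V = 44 types.
TTR = V / N = 44 / 55 = 0.80

0.80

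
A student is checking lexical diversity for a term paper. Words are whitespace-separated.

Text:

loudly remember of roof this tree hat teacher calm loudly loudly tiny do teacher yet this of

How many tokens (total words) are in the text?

Tokens: loudly, remember, of, roof, this, tree, hat, teacher, calm, loudly, loudly, tiny, do, teacher, yet, this, of
N = 17

17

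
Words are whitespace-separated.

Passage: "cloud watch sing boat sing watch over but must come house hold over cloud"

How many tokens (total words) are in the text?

Tokens: cloud, watch, sing, boat, sing, watch, over, but, must, come, house, hold, over, cloud
N = 14

14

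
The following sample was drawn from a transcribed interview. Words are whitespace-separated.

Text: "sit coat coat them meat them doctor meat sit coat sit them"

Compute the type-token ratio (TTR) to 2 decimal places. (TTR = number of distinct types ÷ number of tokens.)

0.42

N = 12 tokens, V = 5 types.
TTR = V / N = 5 / 12 = 0.42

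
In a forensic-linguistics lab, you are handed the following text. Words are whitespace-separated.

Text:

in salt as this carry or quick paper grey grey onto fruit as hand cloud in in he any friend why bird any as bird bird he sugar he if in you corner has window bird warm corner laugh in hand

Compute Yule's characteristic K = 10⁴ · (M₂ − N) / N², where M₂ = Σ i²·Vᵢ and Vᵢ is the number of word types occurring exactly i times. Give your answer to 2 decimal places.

309.34

Frequencies: in:5, bird:4, as:3, he:3, grey:2, hand:2, any:2, corner:2, salt:1, this:1, carry:1, or:1, quick:1, paper:1, onto:1, fruit:1, cloud:1, friend:1, why:1, sugar:1, … (6 more, each freq 1)
N = 41. Frequency spectrum: V_1=18, V_2=4, V_3=2, V_4=1, V_5=1
M₂ = 1²·18 + 2²·4 + 3²·2 + 4²·1 + 5²·1 = 93
K = 10000 × (93 − 41) / 41² = 309.34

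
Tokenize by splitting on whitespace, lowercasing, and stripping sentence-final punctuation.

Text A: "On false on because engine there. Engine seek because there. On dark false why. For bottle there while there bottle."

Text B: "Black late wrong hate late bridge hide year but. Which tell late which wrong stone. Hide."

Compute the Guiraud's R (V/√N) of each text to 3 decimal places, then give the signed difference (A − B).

A: V=11, N=20, R=2.460
B: V=11, N=16, R=2.750
Difference = 2.460 − 2.750 = -0.290

-0.290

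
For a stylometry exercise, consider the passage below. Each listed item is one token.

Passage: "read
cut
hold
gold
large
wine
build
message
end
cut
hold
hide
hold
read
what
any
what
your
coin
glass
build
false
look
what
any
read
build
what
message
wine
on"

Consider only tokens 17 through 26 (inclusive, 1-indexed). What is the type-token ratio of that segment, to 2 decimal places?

Segment tokens 17–26: what, your, coin, glass, build, false, look, what, any, read
Segment N = 10, segment V = 9.
TTR = 9 / 10 = 0.90

0.90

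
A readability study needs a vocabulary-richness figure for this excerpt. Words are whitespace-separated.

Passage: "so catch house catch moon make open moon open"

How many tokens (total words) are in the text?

9

Tokens: so, catch, house, catch, moon, make, open, moon, open
N = 9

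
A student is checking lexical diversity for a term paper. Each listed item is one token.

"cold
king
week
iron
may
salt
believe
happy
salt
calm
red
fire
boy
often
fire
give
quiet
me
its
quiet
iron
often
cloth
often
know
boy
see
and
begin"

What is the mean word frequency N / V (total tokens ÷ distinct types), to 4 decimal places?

N = 29 tokens, V = 22 types.
Mean frequency = N / V = 29 / 22 = 1.3182

1.3182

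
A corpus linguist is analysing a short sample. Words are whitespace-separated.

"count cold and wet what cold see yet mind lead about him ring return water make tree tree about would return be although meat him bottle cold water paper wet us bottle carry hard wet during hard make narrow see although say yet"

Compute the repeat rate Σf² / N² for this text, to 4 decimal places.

Frequencies: cold:3, wet:3, see:2, yet:2, about:2, him:2, return:2, water:2, make:2, tree:2, although:2, bottle:2, hard:2, count:1, and:1, what:1, mind:1, lead:1, ring:1, would:1, … (8 more, each freq 1)
Σf² = 77; N² = 1849
Repeat rate = 77 / 1849 = 0.0416

0.0416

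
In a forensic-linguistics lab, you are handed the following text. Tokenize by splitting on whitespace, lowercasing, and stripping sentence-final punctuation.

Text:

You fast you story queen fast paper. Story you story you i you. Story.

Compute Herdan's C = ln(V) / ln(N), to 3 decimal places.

0.679

N = 14, V = 6.
ln(V) = 1.791759, ln(N) = 2.639057
C = 1.791759 / 2.639057 = 0.679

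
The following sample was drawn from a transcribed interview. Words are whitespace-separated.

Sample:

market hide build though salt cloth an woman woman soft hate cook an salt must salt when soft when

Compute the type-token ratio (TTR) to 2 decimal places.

N = 19 tokens, V = 13 types.
TTR = V / N = 13 / 19 = 0.68

0.68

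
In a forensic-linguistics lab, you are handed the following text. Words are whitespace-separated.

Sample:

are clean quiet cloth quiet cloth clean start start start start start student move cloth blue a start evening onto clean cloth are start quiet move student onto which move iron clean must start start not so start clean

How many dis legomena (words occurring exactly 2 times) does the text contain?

Frequencies: start:10, clean:5, cloth:4, quiet:3, move:3, are:2, student:2, onto:2, blue:1, a:1, evening:1, which:1, iron:1, must:1, not:1, so:1
Words with frequency 2: are, onto, student

3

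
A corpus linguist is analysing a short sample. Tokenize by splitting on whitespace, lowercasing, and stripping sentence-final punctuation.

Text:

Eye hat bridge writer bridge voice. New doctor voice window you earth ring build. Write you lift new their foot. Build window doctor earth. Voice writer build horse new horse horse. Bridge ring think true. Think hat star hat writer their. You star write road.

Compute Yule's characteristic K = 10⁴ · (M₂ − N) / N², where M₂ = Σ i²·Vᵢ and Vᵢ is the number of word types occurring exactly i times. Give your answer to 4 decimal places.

Frequencies: hat:3, bridge:3, writer:3, voice:3, new:3, you:3, build:3, horse:3, doctor:2, window:2, earth:2, ring:2, write:2, their:2, think:2, star:2, eye:1, lift:1, foot:1, true:1, … (1 more, each freq 1)
N = 45. Frequency spectrum: V_1=5, V_2=8, V_3=8
M₂ = 1²·5 + 2²·8 + 3²·8 = 109
K = 10000 × (109 − 45) / 45² = 316.0494

316.0494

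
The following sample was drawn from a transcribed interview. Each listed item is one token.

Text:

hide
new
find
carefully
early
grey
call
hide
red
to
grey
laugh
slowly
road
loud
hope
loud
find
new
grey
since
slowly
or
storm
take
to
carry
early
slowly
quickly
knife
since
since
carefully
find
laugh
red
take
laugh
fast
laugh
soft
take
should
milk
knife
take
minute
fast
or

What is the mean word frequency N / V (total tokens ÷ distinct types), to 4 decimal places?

N = 50 tokens, V = 26 types.
Mean frequency = N / V = 50 / 26 = 1.9231

1.9231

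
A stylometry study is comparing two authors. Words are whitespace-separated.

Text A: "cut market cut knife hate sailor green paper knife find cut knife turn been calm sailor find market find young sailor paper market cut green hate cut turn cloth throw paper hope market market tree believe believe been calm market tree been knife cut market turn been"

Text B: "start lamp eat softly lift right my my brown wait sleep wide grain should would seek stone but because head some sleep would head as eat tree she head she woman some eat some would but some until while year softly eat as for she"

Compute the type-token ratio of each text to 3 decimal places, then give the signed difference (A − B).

-0.260

TTR(A) = 17/47 = 0.362
TTR(B) = 28/45 = 0.622
Difference = 0.362 − 0.622 = -0.260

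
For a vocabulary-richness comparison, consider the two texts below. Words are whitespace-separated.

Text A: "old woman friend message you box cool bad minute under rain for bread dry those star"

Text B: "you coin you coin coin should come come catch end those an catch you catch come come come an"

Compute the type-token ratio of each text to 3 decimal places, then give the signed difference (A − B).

TTR(A) = 16/16 = 1.000
TTR(B) = 8/19 = 0.421
Difference = 1.000 − 0.421 = 0.579

0.579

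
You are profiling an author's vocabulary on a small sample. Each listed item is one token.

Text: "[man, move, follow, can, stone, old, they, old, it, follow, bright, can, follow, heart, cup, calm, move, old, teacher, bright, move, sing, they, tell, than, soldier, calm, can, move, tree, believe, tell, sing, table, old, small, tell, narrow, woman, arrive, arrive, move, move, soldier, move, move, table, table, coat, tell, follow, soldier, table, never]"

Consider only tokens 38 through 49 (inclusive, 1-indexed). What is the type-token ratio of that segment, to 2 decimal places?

Segment tokens 38–49: narrow, woman, arrive, arrive, move, move, soldier, move, move, table, table, coat
Segment N = 12, segment V = 7.
TTR = 7 / 12 = 0.58

0.58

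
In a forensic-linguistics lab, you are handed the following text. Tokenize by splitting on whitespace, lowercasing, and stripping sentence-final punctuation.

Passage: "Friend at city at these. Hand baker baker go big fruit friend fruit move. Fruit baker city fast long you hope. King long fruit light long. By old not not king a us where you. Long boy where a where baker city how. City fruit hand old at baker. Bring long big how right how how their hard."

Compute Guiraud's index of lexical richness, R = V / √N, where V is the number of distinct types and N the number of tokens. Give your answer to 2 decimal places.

N = 58, V = 28.
√N = 7.615773
R = 28 / 7.615773 = 3.68

3.68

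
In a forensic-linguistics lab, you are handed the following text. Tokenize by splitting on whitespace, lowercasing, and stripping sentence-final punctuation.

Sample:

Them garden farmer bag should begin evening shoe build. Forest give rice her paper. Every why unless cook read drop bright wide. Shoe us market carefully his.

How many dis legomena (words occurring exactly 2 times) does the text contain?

1

Frequencies: shoe:2, them:1, garden:1, farmer:1, bag:1, should:1, begin:1, evening:1, build:1, forest:1, give:1, rice:1, her:1, paper:1, every:1, why:1, unless:1, cook:1, read:1, drop:1, … (6 more, each freq 1)
Words with frequency 2: shoe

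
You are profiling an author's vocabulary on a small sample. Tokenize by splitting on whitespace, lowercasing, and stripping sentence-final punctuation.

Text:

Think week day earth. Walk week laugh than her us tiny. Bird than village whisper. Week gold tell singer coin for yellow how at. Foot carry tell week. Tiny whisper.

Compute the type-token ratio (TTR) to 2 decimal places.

N = 30 tokens, V = 23 types.
TTR = V / N = 23 / 30 = 0.77

0.77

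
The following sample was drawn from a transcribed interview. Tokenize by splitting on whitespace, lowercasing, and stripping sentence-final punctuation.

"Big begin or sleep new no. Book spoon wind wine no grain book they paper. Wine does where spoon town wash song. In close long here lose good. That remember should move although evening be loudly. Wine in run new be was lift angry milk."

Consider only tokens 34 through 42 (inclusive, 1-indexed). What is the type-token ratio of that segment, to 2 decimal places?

0.89

Segment tokens 34–42: evening, be, loudly, wine, in, run, new, be, was
Segment N = 9, segment V = 8.
TTR = 8 / 9 = 0.89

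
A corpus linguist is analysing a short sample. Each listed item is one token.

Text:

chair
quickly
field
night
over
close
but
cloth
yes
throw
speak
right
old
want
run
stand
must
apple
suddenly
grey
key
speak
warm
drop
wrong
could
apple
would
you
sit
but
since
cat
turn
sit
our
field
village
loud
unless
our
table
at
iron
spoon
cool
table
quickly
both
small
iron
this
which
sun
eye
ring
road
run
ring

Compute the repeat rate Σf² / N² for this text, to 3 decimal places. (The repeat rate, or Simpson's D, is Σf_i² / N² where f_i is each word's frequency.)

Frequencies: quickly:2, field:2, but:2, speak:2, run:2, apple:2, sit:2, our:2, table:2, iron:2, ring:2, chair:1, night:1, over:1, close:1, cloth:1, yes:1, throw:1, right:1, old:1, … (28 more, each freq 1)
Σf² = 81; N² = 3481
Repeat rate = 81 / 3481 = 0.023

0.023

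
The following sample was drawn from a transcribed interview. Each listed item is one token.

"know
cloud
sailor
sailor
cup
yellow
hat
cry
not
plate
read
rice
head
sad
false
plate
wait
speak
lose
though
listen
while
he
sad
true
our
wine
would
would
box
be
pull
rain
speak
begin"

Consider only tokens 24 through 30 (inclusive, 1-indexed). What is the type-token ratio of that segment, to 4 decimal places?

Segment tokens 24–30: sad, true, our, wine, would, would, box
Segment N = 7, segment V = 6.
TTR = 6 / 7 = 0.8571

0.8571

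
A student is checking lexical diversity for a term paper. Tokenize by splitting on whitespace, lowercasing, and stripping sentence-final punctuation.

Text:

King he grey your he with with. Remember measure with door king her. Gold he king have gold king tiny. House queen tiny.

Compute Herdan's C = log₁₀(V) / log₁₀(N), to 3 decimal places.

N = 23, V = 14.
log₁₀(V) = 1.146128, log₁₀(N) = 1.361728
C = 1.146128 / 1.361728 = 0.842

0.842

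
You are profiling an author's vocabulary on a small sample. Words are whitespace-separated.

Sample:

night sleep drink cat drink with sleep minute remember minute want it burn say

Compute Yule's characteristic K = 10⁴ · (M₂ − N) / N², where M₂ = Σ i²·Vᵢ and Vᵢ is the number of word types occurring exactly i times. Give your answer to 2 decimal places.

306.12

Frequencies: sleep:2, drink:2, minute:2, night:1, cat:1, with:1, remember:1, want:1, it:1, burn:1, say:1
N = 14. Frequency spectrum: V_1=8, V_2=3
M₂ = 1²·8 + 2²·3 = 20
K = 10000 × (20 − 14) / 14² = 306.12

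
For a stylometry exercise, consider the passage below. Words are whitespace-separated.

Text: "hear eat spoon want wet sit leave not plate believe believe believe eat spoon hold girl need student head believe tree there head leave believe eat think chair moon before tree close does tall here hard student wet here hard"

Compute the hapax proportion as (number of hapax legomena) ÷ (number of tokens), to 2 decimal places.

0.40

Frequencies: believe:5, eat:3, spoon:2, wet:2, leave:2, student:2, head:2, tree:2, here:2, hard:2, hear:1, want:1, sit:1, not:1, plate:1, hold:1, girl:1, need:1, there:1, think:1, … (6 more, each freq 1)
Hapax count = 16; token count = 40.
Ratio = 16 / 40 = 0.40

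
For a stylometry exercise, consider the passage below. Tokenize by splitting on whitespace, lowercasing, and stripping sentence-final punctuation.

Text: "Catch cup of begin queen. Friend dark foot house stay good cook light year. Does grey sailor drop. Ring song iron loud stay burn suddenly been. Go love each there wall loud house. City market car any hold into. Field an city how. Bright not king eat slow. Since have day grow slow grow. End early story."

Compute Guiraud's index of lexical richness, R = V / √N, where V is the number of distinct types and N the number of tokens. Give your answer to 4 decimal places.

N = 57, V = 51.
√N = 7.549834
R = 51 / 7.549834 = 6.7551

6.7551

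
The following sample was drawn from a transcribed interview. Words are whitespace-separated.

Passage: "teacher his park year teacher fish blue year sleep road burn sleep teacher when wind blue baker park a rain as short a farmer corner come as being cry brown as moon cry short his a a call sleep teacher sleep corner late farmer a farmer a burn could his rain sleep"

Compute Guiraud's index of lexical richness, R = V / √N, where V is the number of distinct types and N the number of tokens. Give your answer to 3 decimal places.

3.606

N = 52, V = 26.
√N = 7.211103
R = 26 / 7.211103 = 3.606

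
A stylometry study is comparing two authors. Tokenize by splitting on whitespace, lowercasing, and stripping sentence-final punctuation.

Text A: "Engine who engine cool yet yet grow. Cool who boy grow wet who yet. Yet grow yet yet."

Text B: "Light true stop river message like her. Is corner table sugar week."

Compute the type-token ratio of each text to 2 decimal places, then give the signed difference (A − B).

TTR(A) = 7/18 = 0.39
TTR(B) = 12/12 = 1.00
Difference = 0.39 − 1.00 = -0.61

-0.61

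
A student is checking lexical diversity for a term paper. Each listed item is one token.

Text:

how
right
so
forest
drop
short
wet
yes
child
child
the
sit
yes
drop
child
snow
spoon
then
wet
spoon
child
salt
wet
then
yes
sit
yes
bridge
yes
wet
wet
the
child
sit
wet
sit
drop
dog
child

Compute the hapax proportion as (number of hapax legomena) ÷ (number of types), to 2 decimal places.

0.53

Frequencies: wet:6, child:6, yes:5, sit:4, drop:3, the:2, spoon:2, then:2, how:1, right:1, so:1, forest:1, short:1, snow:1, salt:1, bridge:1, dog:1
Hapax count = 9; type count = 17.
Ratio = 9 / 17 = 0.53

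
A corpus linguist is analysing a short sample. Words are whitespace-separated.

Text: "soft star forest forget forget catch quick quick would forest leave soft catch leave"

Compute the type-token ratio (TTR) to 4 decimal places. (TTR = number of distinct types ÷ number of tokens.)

0.5714

N = 14 tokens, V = 8 types.
TTR = V / N = 8 / 14 = 0.5714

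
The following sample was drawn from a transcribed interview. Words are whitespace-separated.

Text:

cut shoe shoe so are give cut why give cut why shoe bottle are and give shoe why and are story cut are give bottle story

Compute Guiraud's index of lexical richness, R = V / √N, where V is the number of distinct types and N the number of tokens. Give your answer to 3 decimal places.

N = 26, V = 9.
√N = 5.099020
R = 9 / 5.099020 = 1.765

1.765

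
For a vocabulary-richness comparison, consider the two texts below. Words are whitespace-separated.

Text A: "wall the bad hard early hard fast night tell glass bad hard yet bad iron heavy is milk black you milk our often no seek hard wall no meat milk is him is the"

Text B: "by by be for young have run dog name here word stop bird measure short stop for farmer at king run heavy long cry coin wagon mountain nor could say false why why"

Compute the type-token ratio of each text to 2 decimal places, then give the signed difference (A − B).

-0.20

TTR(A) = 22/34 = 0.65
TTR(B) = 28/33 = 0.85
Difference = 0.65 − 0.85 = -0.20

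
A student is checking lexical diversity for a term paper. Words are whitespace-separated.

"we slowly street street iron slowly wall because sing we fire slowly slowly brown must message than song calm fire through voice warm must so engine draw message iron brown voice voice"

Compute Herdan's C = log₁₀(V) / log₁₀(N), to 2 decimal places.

N = 32, V = 20.
log₁₀(V) = 1.301030, log₁₀(N) = 1.505150
C = 1.301030 / 1.505150 = 0.86

0.86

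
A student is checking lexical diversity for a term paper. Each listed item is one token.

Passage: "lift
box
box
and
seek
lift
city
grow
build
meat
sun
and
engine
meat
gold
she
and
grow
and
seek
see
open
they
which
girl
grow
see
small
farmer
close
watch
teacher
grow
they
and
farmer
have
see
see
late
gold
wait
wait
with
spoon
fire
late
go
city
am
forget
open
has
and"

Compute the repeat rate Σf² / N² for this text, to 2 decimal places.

0.04

Frequencies: and:6, grow:4, see:4, lift:2, box:2, seek:2, city:2, meat:2, gold:2, open:2, they:2, farmer:2, late:2, wait:2, build:1, sun:1, engine:1, she:1, which:1, girl:1, … (12 more, each freq 1)
Σf² = 130; N² = 2916
Repeat rate = 130 / 2916 = 0.04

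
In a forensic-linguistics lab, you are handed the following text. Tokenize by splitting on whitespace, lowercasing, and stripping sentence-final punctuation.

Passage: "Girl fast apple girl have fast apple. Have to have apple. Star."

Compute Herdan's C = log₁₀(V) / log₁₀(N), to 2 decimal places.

0.72

N = 12, V = 6.
log₁₀(V) = 0.778151, log₁₀(N) = 1.079181
C = 0.778151 / 1.079181 = 0.72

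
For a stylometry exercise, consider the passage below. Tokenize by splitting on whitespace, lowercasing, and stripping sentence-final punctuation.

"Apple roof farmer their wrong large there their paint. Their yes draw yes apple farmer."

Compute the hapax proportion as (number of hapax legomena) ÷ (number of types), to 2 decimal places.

Frequencies: their:3, apple:2, farmer:2, yes:2, roof:1, wrong:1, large:1, there:1, paint:1, draw:1
Hapax count = 6; type count = 10.
Ratio = 6 / 10 = 0.60

0.60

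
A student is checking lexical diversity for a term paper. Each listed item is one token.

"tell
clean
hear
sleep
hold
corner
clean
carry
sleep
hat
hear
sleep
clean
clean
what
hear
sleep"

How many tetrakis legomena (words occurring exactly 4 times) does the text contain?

2

Frequencies: clean:4, sleep:4, hear:3, tell:1, hold:1, corner:1, carry:1, hat:1, what:1
Words with frequency 4: clean, sleep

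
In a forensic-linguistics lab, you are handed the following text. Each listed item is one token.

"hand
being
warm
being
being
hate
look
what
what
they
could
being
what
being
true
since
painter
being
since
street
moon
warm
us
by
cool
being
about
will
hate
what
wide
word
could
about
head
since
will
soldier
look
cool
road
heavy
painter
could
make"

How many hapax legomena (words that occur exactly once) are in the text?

Frequencies: being:7, what:4, could:3, since:3, warm:2, hate:2, look:2, painter:2, cool:2, about:2, will:2, hand:1, they:1, true:1, street:1, moon:1, us:1, by:1, wide:1, word:1, … (5 more, each freq 1)
Hapax (freq=1): by, hand, head, heavy, make, moon, road, soldier, street, they, true, us, wide, word

14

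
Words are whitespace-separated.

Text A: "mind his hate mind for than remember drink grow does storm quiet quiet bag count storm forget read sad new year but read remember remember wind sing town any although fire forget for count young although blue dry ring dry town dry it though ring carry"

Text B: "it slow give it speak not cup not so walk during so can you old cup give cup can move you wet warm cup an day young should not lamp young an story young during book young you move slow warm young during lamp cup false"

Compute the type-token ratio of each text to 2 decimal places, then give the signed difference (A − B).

TTR(A) = 32/46 = 0.70
TTR(B) = 23/46 = 0.50
Difference = 0.70 − 0.50 = 0.20

0.20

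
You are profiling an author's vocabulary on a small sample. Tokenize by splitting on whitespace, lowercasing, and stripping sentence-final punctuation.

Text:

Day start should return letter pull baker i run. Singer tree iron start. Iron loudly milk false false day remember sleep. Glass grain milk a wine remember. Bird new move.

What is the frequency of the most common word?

Frequencies: day:2, start:2, iron:2, milk:2, false:2, remember:2, should:1, return:1, letter:1, pull:1, baker:1, i:1, run:1, singer:1, tree:1, loudly:1, sleep:1, glass:1, grain:1, a:1, … (4 more, each freq 1)
Most common: 'day' with frequency 2.

2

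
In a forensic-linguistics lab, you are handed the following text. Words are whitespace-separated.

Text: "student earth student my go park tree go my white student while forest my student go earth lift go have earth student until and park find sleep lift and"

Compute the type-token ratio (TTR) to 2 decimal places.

N = 29 tokens, V = 15 types.
TTR = V / N = 15 / 29 = 0.52

0.52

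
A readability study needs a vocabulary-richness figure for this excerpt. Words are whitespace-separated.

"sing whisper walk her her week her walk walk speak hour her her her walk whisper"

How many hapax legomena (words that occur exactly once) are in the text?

4

Frequencies: her:6, walk:4, whisper:2, sing:1, week:1, speak:1, hour:1
Hapax (freq=1): hour, sing, speak, week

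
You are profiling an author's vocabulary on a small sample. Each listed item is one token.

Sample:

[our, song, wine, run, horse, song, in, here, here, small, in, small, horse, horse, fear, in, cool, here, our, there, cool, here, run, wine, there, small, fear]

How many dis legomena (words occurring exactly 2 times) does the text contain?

7

Frequencies: here:4, horse:3, in:3, small:3, our:2, song:2, wine:2, run:2, fear:2, cool:2, there:2
Words with frequency 2: cool, fear, our, run, song, there, wine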